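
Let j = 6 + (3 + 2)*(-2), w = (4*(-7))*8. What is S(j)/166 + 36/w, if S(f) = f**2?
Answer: -299/4648 ≈ -0.064329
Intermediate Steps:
w = -224 (w = -28*8 = -224)
j = -4 (j = 6 + 5*(-2) = 6 - 10 = -4)
S(j)/166 + 36/w = (-4)**2/166 + 36/(-224) = 16*(1/166) + 36*(-1/224) = 8/83 - 9/56 = -299/4648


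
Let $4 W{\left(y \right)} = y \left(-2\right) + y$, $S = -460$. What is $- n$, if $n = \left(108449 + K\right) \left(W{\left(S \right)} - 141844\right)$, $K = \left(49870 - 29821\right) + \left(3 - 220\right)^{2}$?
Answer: $24885769923$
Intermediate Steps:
$K = 67138$ ($K = \left(49870 - 29821\right) + \left(-217\right)^{2} = 20049 + 47089 = 67138$)
$W{\left(y \right)} = - \frac{y}{4}$ ($W{\left(y \right)} = \frac{y \left(-2\right) + y}{4} = \frac{- 2 y + y}{4} = \frac{\left(-1\right) y}{4} = - \frac{y}{4}$)
$n = -24885769923$ ($n = \left(108449 + 67138\right) \left(\left(- \frac{1}{4}\right) \left(-460\right) - 141844\right) = 175587 \left(115 - 141844\right) = 175587 \left(-141729\right) = -24885769923$)
$- n = \left(-1\right) \left(-24885769923\right) = 24885769923$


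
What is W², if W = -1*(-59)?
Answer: 3481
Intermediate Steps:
W = 59
W² = 59² = 3481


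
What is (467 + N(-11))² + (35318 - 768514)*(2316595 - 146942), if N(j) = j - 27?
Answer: -1590780716947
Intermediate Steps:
N(j) = -27 + j
(467 + N(-11))² + (35318 - 768514)*(2316595 - 146942) = (467 + (-27 - 11))² + (35318 - 768514)*(2316595 - 146942) = (467 - 38)² - 733196*2169653 = 429² - 1590780900988 = 184041 - 1590780900988 = -1590780716947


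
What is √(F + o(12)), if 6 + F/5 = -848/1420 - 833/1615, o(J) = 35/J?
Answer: I*√2138875923/8094 ≈ 5.7139*I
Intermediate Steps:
F = -47977/1349 (F = -30 + 5*(-848/1420 - 833/1615) = -30 + 5*(-848*1/1420 - 833*1/1615) = -30 + 5*(-212/355 - 49/95) = -30 + 5*(-7507/6745) = -30 - 7507/1349 = -47977/1349 ≈ -35.565)
√(F + o(12)) = √(-47977/1349 + 35/12) = √(-528509/16188) = I*√2138875923/8094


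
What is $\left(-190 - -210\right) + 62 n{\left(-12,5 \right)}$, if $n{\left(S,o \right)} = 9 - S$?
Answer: $1322$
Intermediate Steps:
$\left(-190 - -210\right) + 62 n{\left(-12,5 \right)} = \left(-190 - -210\right) + 62 \left(9 - -12\right) = \left(-190 + 210\right) + 62 \left(9 + 12\right) = 20 + 62 \cdot 21 = 20 + 1302 = 1322$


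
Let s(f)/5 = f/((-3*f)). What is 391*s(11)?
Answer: -1955/3 ≈ -651.67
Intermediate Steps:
s(f) = -5/3 (s(f) = 5*(f/((-3*f))) = 5*(f*(-1/(3*f))) = 5*(-1/3) = -5/3)
391*s(11) = 391*(-5/3) = -1955/3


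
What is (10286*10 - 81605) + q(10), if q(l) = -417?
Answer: 20838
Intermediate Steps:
(10286*10 - 81605) + q(10) = (10286*10 - 81605) - 417 = (102860 - 81605) - 417 = 21255 - 417 = 20838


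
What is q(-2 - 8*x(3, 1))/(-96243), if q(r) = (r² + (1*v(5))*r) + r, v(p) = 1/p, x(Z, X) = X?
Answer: -88/96243 ≈ -0.00091435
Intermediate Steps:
q(r) = r² + 6*r/5 (q(r) = (r² + (1/5)*r) + r = (r² + (1*(⅕))*r) + r = (r² + r/5) + r = r² + 6*r/5)
q(-2 - 8*x(3, 1))/(-96243) = ((-2 - 8*1)*(6 + 5*(-2 - 8*1))/5)/(-96243) = ((-2 - 8)*(6 + 5*(-2 - 8))/5)*(-1/96243) = ((⅕)*(-10)*(6 + 5*(-10)))*(-1/96243) = ((⅕)*(-10)*(6 - 50))*(-1/96243) = ((⅕)*(-10)*(-44))*(-1/96243) = 88*(-1/96243) = -88/96243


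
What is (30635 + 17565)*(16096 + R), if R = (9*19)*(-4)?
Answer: 742858400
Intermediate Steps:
R = -684 (R = 171*(-4) = -684)
(30635 + 17565)*(16096 + R) = (30635 + 17565)*(16096 - 684) = 48200*15412 = 742858400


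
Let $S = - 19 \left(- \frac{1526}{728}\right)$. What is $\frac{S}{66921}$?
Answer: $\frac{2071}{3479892} \approx 0.00059513$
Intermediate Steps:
$S = \frac{2071}{52}$ ($S = - 19 \left(\left(-1526\right) \frac{1}{728}\right) = \left(-19\right) \left(- \frac{109}{52}\right) = \frac{2071}{52} \approx 39.827$)
$\frac{S}{66921} = \frac{2071}{52 \cdot 66921} = \frac{2071}{52} \cdot \frac{1}{66921} = \frac{2071}{3479892}$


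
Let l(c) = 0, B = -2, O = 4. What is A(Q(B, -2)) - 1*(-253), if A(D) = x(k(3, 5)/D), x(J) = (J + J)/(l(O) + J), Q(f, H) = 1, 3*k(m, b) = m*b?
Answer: 255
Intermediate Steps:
k(m, b) = b*m/3 (k(m, b) = (m*b)/3 = (b*m)/3 = b*m/3)
x(J) = 2 (x(J) = (J + J)/(0 + J) = (2*J)/J = 2)
A(D) = 2
A(Q(B, -2)) - 1*(-253) = 2 - 1*(-253) = 2 + 253 = 255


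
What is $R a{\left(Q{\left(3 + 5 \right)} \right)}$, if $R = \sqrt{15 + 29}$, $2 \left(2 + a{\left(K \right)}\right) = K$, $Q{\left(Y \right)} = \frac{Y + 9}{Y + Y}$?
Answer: $- \frac{47 \sqrt{11}}{16} \approx -9.7426$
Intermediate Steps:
$Q{\left(Y \right)} = \frac{9 + Y}{2 Y}$
$a{\left(K \right)} = -2 + \frac{K}{2}$
$R = 2 \sqrt{11}$ ($R = \sqrt{44} = 2 \sqrt{11} \approx 6.6332$)
$R a{\left(Q{\left(3 + 5 \right)} \right)} = 2 \sqrt{11} \left(-2 + \frac{\frac{1}{2} \frac{1}{3 + 5} \left(9 + \left(3 + 5\right)\right)}{2}\right) = 2 \sqrt{11} \left(-2 + \frac{\frac{1}{2} \cdot \frac{1}{8} \left(9 + 8\right)}{2}\right) = 2 \sqrt{11} \left(-2 + \frac{\frac{1}{2} \cdot \frac{1}{8} \cdot 17}{2}\right) = 2 \sqrt{11} \left(-2 + \frac{1}{2} \cdot \frac{17}{16}\right) = 2 \sqrt{11} \left(-2 + \frac{17}{32}\right) = 2 \sqrt{11} \left(- \frac{47}{32}\right) = - \frac{47 \sqrt{11}}{16}$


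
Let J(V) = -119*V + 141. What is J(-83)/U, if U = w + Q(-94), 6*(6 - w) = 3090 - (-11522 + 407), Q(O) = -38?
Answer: -20036/4799 ≈ -4.1750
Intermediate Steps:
w = -4723/2 (w = 6 - (3090 - (-11522 + 407))/6 = 6 - (3090 - 1*(-11115))/6 = 6 - (3090 + 11115)/6 = 6 - 1/6*14205 = 6 - 4735/2 = -4723/2 ≈ -2361.5)
J(V) = 141 - 119*V
U = -4799/2 (U = -4723/2 - 38 = -4799/2 ≈ -2399.5)
J(-83)/U = (141 - 119*(-83))/(-4799/2) = (141 + 9877)*(-2/4799) = 10018*(-2/4799) = -20036/4799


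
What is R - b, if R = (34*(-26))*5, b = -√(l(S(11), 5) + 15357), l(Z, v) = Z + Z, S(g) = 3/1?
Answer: -4420 + 3*√1707 ≈ -4296.1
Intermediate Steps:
S(g) = 3 (S(g) = 3*1 = 3)
l(Z, v) = 2*Z
b = -3*√1707 (b = -√(2*3 + 15357) = -√(6 + 15357) = -√15363 = -3*√1707 ≈ -123.95)
R = -4420 (R = -884*5 = -4420)
R - b = -4420 - (-3)*√1707 = -4420 + 3*√1707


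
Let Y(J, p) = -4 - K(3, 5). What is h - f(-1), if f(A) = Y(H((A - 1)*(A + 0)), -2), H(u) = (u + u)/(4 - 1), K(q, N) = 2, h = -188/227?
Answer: 1174/227 ≈ 5.1718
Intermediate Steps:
h = -188/227 (h = -188*1/227 = -188/227 ≈ -0.82819)
H(u) = 2*u/3 (H(u) = (2*u)/3 = (2*u)*(⅓) = 2*u/3)
Y(J, p) = -6 (Y(J, p) = -4 - 1*2 = -4 - 2 = -6)
f(A) = -6
h - f(-1) = -188/227 - 1*(-6) = -188/227 + 6 = 1174/227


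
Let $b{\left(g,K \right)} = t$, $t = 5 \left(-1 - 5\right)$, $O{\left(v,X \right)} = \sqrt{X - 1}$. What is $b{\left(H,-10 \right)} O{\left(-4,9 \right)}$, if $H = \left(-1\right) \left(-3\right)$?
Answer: $- 60 \sqrt{2} \approx -84.853$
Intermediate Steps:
$O{\left(v,X \right)} = \sqrt{-1 + X}$
$H = 3$
$t = -30$ ($t = 5 \left(-6\right) = -30$)
$b{\left(g,K \right)} = -30$
$b{\left(H,-10 \right)} O{\left(-4,9 \right)} = - 30 \sqrt{-1 + 9} = - 30 \sqrt{8} = - 30 \cdot 2 \sqrt{2} = - 60 \sqrt{2}$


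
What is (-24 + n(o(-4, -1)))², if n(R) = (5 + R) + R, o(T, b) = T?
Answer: 729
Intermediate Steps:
n(R) = 5 + 2*R
(-24 + n(o(-4, -1)))² = (-24 + (5 + 2*(-4)))² = (-24 + (5 - 8))² = (-24 - 3)² = (-27)² = 729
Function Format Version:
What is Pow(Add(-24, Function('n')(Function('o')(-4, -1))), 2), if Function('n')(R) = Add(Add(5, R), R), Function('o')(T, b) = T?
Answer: 729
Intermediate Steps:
Function('n')(R) = Add(5, Mul(2, R))
Pow(Add(-24, Function('n')(Function('o')(-4, -1))), 2) = Pow(Add(-24, Add(5, Mul(2, -4))), 2) = Pow(Add(-24, Add(5, -8)), 2) = Pow(Add(-24, -3), 2) = Pow(-27, 2) = 729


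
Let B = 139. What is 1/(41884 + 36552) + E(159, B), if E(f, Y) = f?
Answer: 12471325/78436 ≈ 159.00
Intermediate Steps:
1/(41884 + 36552) + E(159, B) = 1/(41884 + 36552) + 159 = 1/78436 + 159 = 12471325/78436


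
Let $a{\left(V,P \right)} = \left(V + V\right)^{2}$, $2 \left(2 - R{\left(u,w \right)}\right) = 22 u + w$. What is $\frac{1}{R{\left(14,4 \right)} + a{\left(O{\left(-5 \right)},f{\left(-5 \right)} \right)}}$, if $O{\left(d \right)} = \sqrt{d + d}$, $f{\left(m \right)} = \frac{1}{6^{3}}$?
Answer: $- \frac{1}{194} \approx -0.0051546$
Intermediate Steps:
$f{\left(m \right)} = \frac{1}{216}$
$O{\left(d \right)} = \sqrt{2} \sqrt{d}$ ($O{\left(d \right)} = \sqrt{2 d} = \sqrt{2} \sqrt{d}$)
$R{\left(u,w \right)} = 2 - 11 u - \frac{w}{2}$ ($R{\left(u,w \right)} = 2 - \frac{22 u + w}{2} = 2 - \frac{w + 22 u}{2} = 2 - \left(\frac{w}{2} + 11 u\right) = 2 - 11 u - \frac{w}{2}$)
$a{\left(V,P \right)} = 4 V^{2}$ ($a{\left(V,P \right)} = \left(2 V\right)^{2} = 4 V^{2}$)
$\frac{1}{R{\left(14,4 \right)} + a{\left(O{\left(-5 \right)},f{\left(-5 \right)} \right)}} = \frac{1}{\left(2 - 154 - 2\right) + 4 \left(\sqrt{2} \sqrt{-5}\right)^{2}} = \frac{1}{\left(2 - 154 - 2\right) + 4 \left(\sqrt{2} i \sqrt{5}\right)^{2}} = \frac{1}{-154 + 4 \left(i \sqrt{10}\right)^{2}} = \frac{1}{-154 + 4 \left(-10\right)} = \frac{1}{-154 - 40} = \frac{1}{-194} = - \frac{1}{194}$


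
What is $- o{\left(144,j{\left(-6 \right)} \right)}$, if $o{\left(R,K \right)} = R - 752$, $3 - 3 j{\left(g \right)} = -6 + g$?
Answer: $608$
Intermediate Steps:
$j{\left(g \right)} = 3 - \frac{g}{3}$ ($j{\left(g \right)} = 1 - \frac{-6 + g}{3} = 1 - \left(-2 + \frac{g}{3}\right) = 3 - \frac{g}{3}$)
$o{\left(R,K \right)} = -752 + R$
$- o{\left(144,j{\left(-6 \right)} \right)} = - (-752 + 144) = \left(-1\right) \left(-608\right) = 608$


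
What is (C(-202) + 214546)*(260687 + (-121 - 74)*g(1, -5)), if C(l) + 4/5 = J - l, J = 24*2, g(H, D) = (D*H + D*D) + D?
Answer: 276830201712/5 ≈ 5.5366e+10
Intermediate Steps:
g(H, D) = D + D² + D*H (g(H, D) = (D*H + D²) + D = (D² + D*H) + D = D + D² + D*H)
J = 48
C(l) = 236/5 - l (C(l) = -⅘ + (48 - l) = 236/5 - l)
(C(-202) + 214546)*(260687 + (-121 - 74)*g(1, -5)) = ((236/5 - 1*(-202)) + 214546)*(260687 + (-121 - 74)*(-5*(1 - 5 + 1))) = ((236/5 + 202) + 214546)*(260687 - (-975)*(-3)) = (1246/5 + 214546)*(260687 - 195*15) = 1073976*(260687 - 2925)/5 = (1073976/5)*257762 = 276830201712/5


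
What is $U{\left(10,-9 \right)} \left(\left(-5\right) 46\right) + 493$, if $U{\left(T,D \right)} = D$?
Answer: $2563$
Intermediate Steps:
$U{\left(10,-9 \right)} \left(\left(-5\right) 46\right) + 493 = - 9 \left(\left(-5\right) 46\right) + 493 = \left(-9\right) \left(-230\right) + 493 = 2070 + 493 = 2563$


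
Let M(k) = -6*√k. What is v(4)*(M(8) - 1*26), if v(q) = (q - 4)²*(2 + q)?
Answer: 0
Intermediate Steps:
v(q) = (-4 + q)²*(2 + q)
v(4)*(M(8) - 1*26) = ((-4 + 4)²*(2 + 4))*(-12*√2 - 1*26) = (0²*6)*(-12*√2 - 26) = (0*6)*(-12*√2 - 26) = 0*(-26 - 12*√2) = 0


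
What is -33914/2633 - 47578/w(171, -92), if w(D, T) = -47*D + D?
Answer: -70747325/10355589 ≈ -6.8318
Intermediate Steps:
w(D, T) = -46*D
-33914/2633 - 47578/w(171, -92) = -33914/2633 - 47578/((-46*171)) = -33914*1/2633 - 47578/(-7866) = -33914/2633 - 47578*(-1/7866) = -33914/2633 + 23789/3933 = -70747325/10355589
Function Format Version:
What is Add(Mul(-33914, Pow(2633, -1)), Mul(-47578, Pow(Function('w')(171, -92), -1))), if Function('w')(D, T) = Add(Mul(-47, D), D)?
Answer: Rational(-70747325, 10355589) ≈ -6.8318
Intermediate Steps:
Function('w')(D, T) = Mul(-46, D)
Add(Mul(-33914, Pow(2633, -1)), Mul(-47578, Pow(Function('w')(171, -92), -1))) = Add(Mul(-33914, Pow(2633, -1)), Mul(-47578, Pow(Mul(-46, 171), -1))) = Add(Mul(-33914, Rational(1, 2633)), Mul(-47578, Pow(-7866, -1))) = Add(Rational(-33914, 2633), Mul(-47578, Rational(-1, 7866))) = Add(Rational(-33914, 2633), Rational(23789, 3933)) = Rational(-70747325, 10355589)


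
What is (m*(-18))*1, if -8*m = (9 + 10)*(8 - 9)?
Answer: -171/4 ≈ -42.750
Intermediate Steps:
m = 19/8 (m = -(9 + 10)*(8 - 9)/8 = -19*(-1)/8 = -1/8*(-19) = 19/8 ≈ 2.3750)
(m*(-18))*1 = ((19/8)*(-18))*1 = -171/4*1 = -171/4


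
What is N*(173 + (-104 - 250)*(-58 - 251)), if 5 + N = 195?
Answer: 20816210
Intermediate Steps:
N = 190 (N = -5 + 195 = 190)
N*(173 + (-104 - 250)*(-58 - 251)) = 190*(173 + (-104 - 250)*(-58 - 251)) = 190*(173 - 354*(-309)) = 190*(173 + 109386) = 190*109559 = 20816210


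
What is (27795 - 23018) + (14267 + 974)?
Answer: 20018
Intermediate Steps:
(27795 - 23018) + (14267 + 974) = 4777 + 15241 = 20018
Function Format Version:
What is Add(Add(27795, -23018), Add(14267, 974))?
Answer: 20018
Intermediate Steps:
Add(Add(27795, -23018), Add(14267, 974)) = Add(4777, 15241) = 20018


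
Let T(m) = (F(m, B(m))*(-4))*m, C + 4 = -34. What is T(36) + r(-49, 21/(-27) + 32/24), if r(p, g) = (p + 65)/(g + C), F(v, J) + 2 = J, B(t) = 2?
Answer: -144/337 ≈ -0.42730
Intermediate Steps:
C = -38 (C = -4 - 34 = -38)
F(v, J) = -2 + J
r(p, g) = (65 + p)/(-38 + g) (r(p, g) = (p + 65)/(g - 38) = (65 + p)/(-38 + g))
T(m) = 0 (T(m) = ((-2 + 2)*(-4))*m = (0*(-4))*m = 0*m = 0)
T(36) + r(-49, 21/(-27) + 32/24) = 0 + (65 - 49)/(-38 + (21/(-27) + 32/24)) = 0 + 16/(-38 + (21*(-1/27) + 32*(1/24))) = 0 + 16/(-38 + (-7/9 + 4/3)) = 0 + 16/(-38 + 5/9) = 0 + 16/(-337/9) = 0 - 9/337*16 = 0 - 144/337 = -144/337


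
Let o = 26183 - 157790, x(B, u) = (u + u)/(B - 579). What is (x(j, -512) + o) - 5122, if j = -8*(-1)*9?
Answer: -69320579/507 ≈ -1.3673e+5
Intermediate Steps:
j = 72 (j = 8*9 = 72)
x(B, u) = 2*u/(-579 + B) (x(B, u) = (2*u)/(-579 + B) = 2*u/(-579 + B))
o = -131607
(x(j, -512) + o) - 5122 = (2*(-512)/(-579 + 72) - 131607) - 5122 = (2*(-512)/(-507) - 131607) - 5122 = (2*(-512)*(-1/507) - 131607) - 5122 = (1024/507 - 131607) - 5122 = -66723725/507 - 5122 = -69320579/507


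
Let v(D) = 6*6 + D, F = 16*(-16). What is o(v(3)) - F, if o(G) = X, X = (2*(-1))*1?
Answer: 254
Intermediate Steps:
F = -256
X = -2 (X = -2*1 = -2)
v(D) = 36 + D
o(G) = -2
o(v(3)) - F = -2 - 1*(-256) = -2 + 256 = 254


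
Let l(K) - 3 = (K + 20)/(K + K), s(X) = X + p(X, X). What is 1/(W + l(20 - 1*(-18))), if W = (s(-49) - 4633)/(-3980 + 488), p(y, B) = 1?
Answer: 66348/338617 ≈ 0.19594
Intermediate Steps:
s(X) = 1 + X (s(X) = X + 1 = 1 + X)
l(K) = 3 + (20 + K)/(2*K) (l(K) = 3 + (K + 20)/(K + K) = 3 + (20 + K)/((2*K)) = 3 + (20 + K)*(1/(2*K)) = 3 + (20 + K)/(2*K))
W = 4681/3492 (W = ((1 - 49) - 4633)/(-3980 + 488) = (-48 - 4633)/(-3492) = -4681*(-1/3492) = 4681/3492 ≈ 1.3405)
1/(W + l(20 - 1*(-18))) = 1/(4681/3492 + (7/2 + 10/(20 - 1*(-18)))) = 1/(4681/3492 + (7/2 + 10/(20 + 18))) = 1/(4681/3492 + (7/2 + 10/38)) = 1/(4681/3492 + (7/2 + 10*(1/38))) = 1/(4681/3492 + (7/2 + 5/19)) = 1/(4681/3492 + 143/38) = 1/(338617/66348) = 66348/338617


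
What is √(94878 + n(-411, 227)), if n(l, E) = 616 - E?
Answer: √95267 ≈ 308.65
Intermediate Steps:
√(94878 + n(-411, 227)) = √(94878 + (616 - 1*227)) = √(94878 + (616 - 227)) = √(94878 + 389) = √95267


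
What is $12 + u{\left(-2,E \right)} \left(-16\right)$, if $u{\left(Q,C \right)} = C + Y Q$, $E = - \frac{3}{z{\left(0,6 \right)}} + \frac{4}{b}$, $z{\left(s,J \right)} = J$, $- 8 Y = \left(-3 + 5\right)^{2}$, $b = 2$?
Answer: $-28$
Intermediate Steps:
$Y = - \frac{1}{2}$ ($Y = - \frac{\left(-3 + 5\right)^{2}}{8} = - \frac{2^{2}}{8} = \left(- \frac{1}{8}\right) 4 = - \frac{1}{2} \approx -0.5$)
$E = \frac{3}{2}$ ($E = - \frac{3}{6} + \frac{4}{2} = \left(-3\right) \frac{1}{6} + 4 \cdot \frac{1}{2} = - \frac{1}{2} + 2 = \frac{3}{2} \approx 1.5$)
$u{\left(Q,C \right)} = C - \frac{Q}{2}$
$12 + u{\left(-2,E \right)} \left(-16\right) = 12 + \left(\frac{3}{2} - -1\right) \left(-16\right) = 12 + \left(\frac{3}{2} + 1\right) \left(-16\right) = 12 + \frac{5}{2} \left(-16\right) = 12 - 40 = -28$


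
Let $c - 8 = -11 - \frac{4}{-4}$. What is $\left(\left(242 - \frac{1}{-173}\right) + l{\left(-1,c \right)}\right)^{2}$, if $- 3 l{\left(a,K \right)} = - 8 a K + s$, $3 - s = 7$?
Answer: $\frac{16656741721}{269361} \approx 61838.0$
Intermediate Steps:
$c = -2$ ($c = 8 - \left(11 + \frac{4}{-4}\right) = 8 - 10 = -2$)
$s = -4$ ($s = 3 - 7 = -4$)
$l{\left(a,K \right)} = \frac{4}{3} + \frac{8 K a}{3}$ ($l{\left(a,K \right)} = - \frac{- 8 a K - 4}{3} = - \frac{- 8 K a - 4}{3} = - \frac{-4 - 8 K a}{3} = \frac{4}{3} + \frac{8 K a}{3}$)
$\left(\left(242 - \frac{1}{-173}\right) + l{\left(-1,c \right)}\right)^{2} = \left(\left(242 - \frac{1}{-173}\right) + \left(\frac{4}{3} + \frac{8}{3} \left(-2\right) \left(-1\right)\right)\right)^{2} = \left(\left(242 - - \frac{1}{173}\right) + \left(\frac{4}{3} + \frac{16}{3}\right)\right)^{2} = \left(\left(242 + \frac{1}{173}\right) + \frac{20}{3}\right)^{2} = \left(\frac{41867}{173} + \frac{20}{3}\right)^{2} = \left(\frac{129061}{519}\right)^{2} = \frac{16656741721}{269361}$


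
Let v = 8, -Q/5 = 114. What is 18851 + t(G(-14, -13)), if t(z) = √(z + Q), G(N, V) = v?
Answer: 18851 + I*√562 ≈ 18851.0 + 23.707*I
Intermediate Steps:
Q = -570 (Q = -5*114 = -570)
G(N, V) = 8
t(z) = √(-570 + z) (t(z) = √(z - 570) = √(-570 + z))
18851 + t(G(-14, -13)) = 18851 + √(-570 + 8) = 18851 + √(-562) = 18851 + I*√562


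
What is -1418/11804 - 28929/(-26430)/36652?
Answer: -114441054047/952890058120 ≈ -0.12010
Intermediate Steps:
-1418/11804 - 28929/(-26430)/36652 = -1418*1/11804 - 28929*(-1/26430)*(1/36652) = -709/5902 + (9643/8810)*(1/36652) = -709/5902 + 9643/322904120 = -114441054047/952890058120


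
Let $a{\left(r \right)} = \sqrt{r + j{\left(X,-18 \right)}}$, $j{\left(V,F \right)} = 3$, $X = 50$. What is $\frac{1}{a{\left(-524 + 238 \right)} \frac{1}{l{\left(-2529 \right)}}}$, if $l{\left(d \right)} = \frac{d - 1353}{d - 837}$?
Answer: $- \frac{647 i \sqrt{283}}{158763} \approx - 0.068556 i$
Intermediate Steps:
$a{\left(r \right)} = \sqrt{3 + r}$ ($a{\left(r \right)} = \sqrt{r + 3} = \sqrt{3 + r}$)
$l{\left(d \right)} = \frac{-1353 + d}{-837 + d}$
$\frac{1}{a{\left(-524 + 238 \right)} \frac{1}{l{\left(-2529 \right)}}} = \frac{1}{\sqrt{3 + \left(-524 + 238\right)} \frac{1}{\frac{1}{-837 - 2529} \left(-1353 - 2529\right)}} = \frac{1}{\sqrt{3 - 286} \frac{1}{\frac{1}{-3366} \left(-3882\right)}} = \frac{1}{\sqrt{-283} \frac{1}{\left(- \frac{1}{3366}\right) \left(-3882\right)}} = \frac{1}{i \sqrt{283} \frac{1}{\frac{647}{561}}} = \frac{1}{i \sqrt{283} \cdot \frac{561}{647}} = \frac{1}{\frac{561}{647} i \sqrt{283}} = - \frac{647 i \sqrt{283}}{158763}$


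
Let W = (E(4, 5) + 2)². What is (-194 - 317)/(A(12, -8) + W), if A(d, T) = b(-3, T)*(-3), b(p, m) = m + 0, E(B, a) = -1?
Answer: -511/25 ≈ -20.440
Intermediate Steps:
b(p, m) = m
A(d, T) = -3*T (A(d, T) = T*(-3) = -3*T)
W = 1 (W = (-1 + 2)² = 1² = 1)
(-194 - 317)/(A(12, -8) + W) = (-194 - 317)/(-3*(-8) + 1) = -511/(24 + 1) = -511/25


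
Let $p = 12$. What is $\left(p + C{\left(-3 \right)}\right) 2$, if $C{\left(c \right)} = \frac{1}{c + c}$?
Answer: $\frac{71}{3} \approx 23.667$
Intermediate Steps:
$C{\left(c \right)} = \frac{1}{2 c}$
$\left(p + C{\left(-3 \right)}\right) 2 = \left(12 + \frac{1}{2 \left(-3\right)}\right) 2 = \left(12 + \frac{1}{2} \left(- \frac{1}{3}\right)\right) 2 = \left(12 - \frac{1}{6}\right) 2 = \frac{71}{6} \cdot 2 = \frac{71}{3}$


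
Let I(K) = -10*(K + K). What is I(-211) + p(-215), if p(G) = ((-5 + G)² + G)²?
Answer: 2321798445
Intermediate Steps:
I(K) = -20*K
p(G) = (G + (-5 + G)²)²
I(-211) + p(-215) = -20*(-211) + (-215 + (-5 - 215)²)² = 4220 + (-215 + (-220)²)² = 4220 + (-215 + 48400)² = 4220 + 48185² = 4220 + 2321794225 = 2321798445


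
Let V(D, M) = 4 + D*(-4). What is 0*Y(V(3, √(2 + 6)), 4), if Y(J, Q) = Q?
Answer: 0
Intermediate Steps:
V(D, M) = 4 - 4*D
0*Y(V(3, √(2 + 6)), 4) = 0*4 = 0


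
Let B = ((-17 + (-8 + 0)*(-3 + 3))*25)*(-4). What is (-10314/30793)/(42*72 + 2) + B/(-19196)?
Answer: -19825417268/223584493391 ≈ -0.088671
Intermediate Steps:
B = 1700 (B = ((-17 - 8*0)*25)*(-4) = ((-17 + 0)*25)*(-4) = -17*25*(-4) = -425*(-4) = 1700)
(-10314/30793)/(42*72 + 2) + B/(-19196) = (-10314/30793)/(42*72 + 2) + 1700/(-19196) = (-10314*1/30793)/(3024 + 2) + 1700*(-1/19196) = -10314/30793/3026 - 425/4799 = -10314/30793*1/3026 - 425/4799 = -5157/46589809 - 425/4799 = -19825417268/223584493391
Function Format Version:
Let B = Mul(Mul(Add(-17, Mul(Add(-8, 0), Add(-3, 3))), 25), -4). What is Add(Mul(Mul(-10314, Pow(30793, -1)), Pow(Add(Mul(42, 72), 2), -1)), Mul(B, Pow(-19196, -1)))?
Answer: Rational(-19825417268, 223584493391) ≈ -0.088671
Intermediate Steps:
B = 1700 (B = Mul(Mul(Add(-17, Mul(-8, 0)), 25), -4) = Mul(Mul(Add(-17, 0), 25), -4) = Mul(Mul(-17, 25), -4) = Mul(-425, -4) = 1700)
Add(Mul(Mul(-10314, Pow(30793, -1)), Pow(Add(Mul(42, 72), 2), -1)), Mul(B, Pow(-19196, -1))) = Add(Mul(Mul(-10314, Pow(30793, -1)), Pow(Add(Mul(42, 72), 2), -1)), Mul(1700, Pow(-19196, -1))) = Add(Mul(Mul(-10314, Rational(1, 30793)), Pow(Add(3024, 2), -1)), Mul(1700, Rational(-1, 19196))) = Add(Mul(Rational(-10314, 30793), Pow(3026, -1)), Rational(-425, 4799)) = Add(Mul(Rational(-10314, 30793), Rational(1, 3026)), Rational(-425, 4799)) = Add(Rational(-5157, 46589809), Rational(-425, 4799)) = Rational(-19825417268, 223584493391)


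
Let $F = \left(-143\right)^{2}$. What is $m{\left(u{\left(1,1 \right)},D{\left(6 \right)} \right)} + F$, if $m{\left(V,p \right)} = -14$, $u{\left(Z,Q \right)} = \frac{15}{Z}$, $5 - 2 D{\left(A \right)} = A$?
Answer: $20435$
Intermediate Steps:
$D{\left(A \right)} = \frac{5}{2} - \frac{A}{2}$
$F = 20449$
$m{\left(u{\left(1,1 \right)},D{\left(6 \right)} \right)} + F = -14 + 20449 = 20435$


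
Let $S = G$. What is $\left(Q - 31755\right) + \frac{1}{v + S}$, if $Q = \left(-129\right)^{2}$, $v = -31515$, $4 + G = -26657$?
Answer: $- \frac{879272065}{58176} \approx -15114.0$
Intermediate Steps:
$G = -26661$ ($G = -4 - 26657 = -26661$)
$S = -26661$
$Q = 16641$
$\left(Q - 31755\right) + \frac{1}{v + S} = \left(16641 - 31755\right) + \frac{1}{-31515 - 26661} = -15114 + \frac{1}{-58176} = -15114 - \frac{1}{58176} = - \frac{879272065}{58176}$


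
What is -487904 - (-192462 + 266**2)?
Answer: -366198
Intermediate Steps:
-487904 - (-192462 + 266**2) = -487904 - (-192462 + 70756) = -487904 - 1*(-121706) = -487904 + 121706 = -366198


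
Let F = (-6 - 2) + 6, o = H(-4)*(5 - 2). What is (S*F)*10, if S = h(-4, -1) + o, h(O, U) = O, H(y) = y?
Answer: 320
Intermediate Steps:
o = -12 (o = -4*(5 - 2) = -4*3 = -12)
S = -16 (S = -4 - 12 = -16)
F = -2 (F = -8 + 6 = -2)
(S*F)*10 = -16*(-2)*10 = 32*10 = 320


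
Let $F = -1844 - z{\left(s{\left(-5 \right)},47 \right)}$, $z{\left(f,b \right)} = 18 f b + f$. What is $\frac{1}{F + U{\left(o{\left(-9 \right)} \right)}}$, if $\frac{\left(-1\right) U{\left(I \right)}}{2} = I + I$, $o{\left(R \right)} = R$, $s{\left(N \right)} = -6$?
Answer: $\frac{1}{3274} \approx 0.00030544$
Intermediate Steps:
$z{\left(f,b \right)} = f + 18 b f$ ($z{\left(f,b \right)} = 18 b f + f = f + 18 b f$)
$U{\left(I \right)} = - 4 I$ ($U{\left(I \right)} = - 2 \left(I + I\right) = - 2 \cdot 2 I = - 4 I$)
$F = 3238$ ($F = -1844 - - 6 \left(1 + 18 \cdot 47\right) = -1844 - - 6 \left(1 + 846\right) = -1844 - \left(-6\right) 847 = -1844 - -5082 = -1844 + 5082 = 3238$)
$\frac{1}{F + U{\left(o{\left(-9 \right)} \right)}} = \frac{1}{3238 - -36} = \frac{1}{3238 + 36} = \frac{1}{3274}$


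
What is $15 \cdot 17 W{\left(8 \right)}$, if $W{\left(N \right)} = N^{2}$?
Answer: $16320$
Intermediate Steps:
$15 \cdot 17 W{\left(8 \right)} = 15 \cdot 17 \cdot 8^{2} = 255 \cdot 64 = 16320$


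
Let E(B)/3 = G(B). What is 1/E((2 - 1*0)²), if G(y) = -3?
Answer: -⅑ ≈ -0.11111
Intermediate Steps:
E(B) = -9 (E(B) = 3*(-3) = -9)
1/E((2 - 1*0)²) = 1/(-9) = -⅑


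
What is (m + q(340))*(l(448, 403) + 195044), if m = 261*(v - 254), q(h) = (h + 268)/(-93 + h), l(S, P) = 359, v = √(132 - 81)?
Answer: -12953565490 + 51000183*√51 ≈ -1.2589e+10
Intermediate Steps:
v = √51 ≈ 7.1414
q(h) = (268 + h)/(-93 + h)
m = -66294 + 261*√51 (m = 261*(√51 - 254) = 261*(-254 + √51) = -66294 + 261*√51 ≈ -64430.)
(m + q(340))*(l(448, 403) + 195044) = ((-66294 + 261*√51) + (268 + 340)/(-93 + 340))*(359 + 195044) = ((-66294 + 261*√51) + 608/247)*195403 = ((-66294 + 261*√51) + (1/247)*608)*195403 = ((-66294 + 261*√51) + 32/13)*195403 = (-861790/13 + 261*√51)*195403 = -12953565490 + 51000183*√51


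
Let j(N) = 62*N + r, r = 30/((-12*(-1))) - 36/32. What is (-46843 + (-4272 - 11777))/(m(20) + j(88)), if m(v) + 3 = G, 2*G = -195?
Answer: -167712/14285 ≈ -11.740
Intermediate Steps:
G = -195/2 (G = (1/2)*(-195) = -195/2 ≈ -97.500)
m(v) = -201/2 (m(v) = -3 - 195/2 = -201/2)
r = 11/8 (r = 30/12 - 36*1/32 = 30*(1/12) - 9/8 = 5/2 - 9/8 = 11/8 ≈ 1.3750)
j(N) = 11/8 + 62*N (j(N) = 62*N + 11/8 = 11/8 + 62*N)
(-46843 + (-4272 - 11777))/(m(20) + j(88)) = (-46843 + (-4272 - 11777))/(-201/2 + (11/8 + 62*88)) = (-46843 - 16049)/(-201/2 + (11/8 + 5456)) = -62892/(-201/2 + 43659/8) = -62892/42855/8 = -62892*8/42855 = -167712/14285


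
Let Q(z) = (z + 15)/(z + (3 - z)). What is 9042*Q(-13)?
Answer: 6028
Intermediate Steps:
Q(z) = 5 + z/3 (Q(z) = (15 + z)/3 = (15 + z)*(1/3) = 5 + z/3)
9042*Q(-13) = 9042*(5 + (1/3)*(-13)) = 9042*(5 - 13/3) = 9042*(2/3) = 6028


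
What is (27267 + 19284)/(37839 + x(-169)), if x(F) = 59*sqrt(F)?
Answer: 1761443289/1432378210 - 35704617*I/1432378210 ≈ 1.2297 - 0.024927*I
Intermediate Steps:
(27267 + 19284)/(37839 + x(-169)) = (27267 + 19284)/(37839 + 59*sqrt(-169)) = 46551/(37839 + 59*(13*I)) = 46551/(37839 + 767*I) = 46551*((37839 - 767*I)/1432378210) = 46551*(37839 - 767*I)/1432378210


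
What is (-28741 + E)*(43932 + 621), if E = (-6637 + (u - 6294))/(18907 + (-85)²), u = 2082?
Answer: -33462451159533/26132 ≈ -1.2805e+9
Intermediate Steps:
E = -10849/26132 (E = (-6637 + (2082 - 6294))/(18907 + (-85)²) = (-6637 - 4212)/(18907 + 7225) = -10849/26132 ≈ -0.41516)
(-28741 + E)*(43932 + 621) = (-28741 - 10849/26132)*(43932 + 621) = -751070661/26132*44553 = -33462451159533/26132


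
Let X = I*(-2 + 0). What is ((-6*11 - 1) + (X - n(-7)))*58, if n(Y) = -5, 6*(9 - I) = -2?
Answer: -14036/3 ≈ -4678.7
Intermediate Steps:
I = 28/3 (I = 9 - ⅙*(-2) = 9 + ⅓ = 28/3 ≈ 9.3333)
X = -56/3 (X = 28*(-2 + 0)/3 = (28/3)*(-2) = -56/3 ≈ -18.667)
((-6*11 - 1) + (X - n(-7)))*58 = ((-6*11 - 1) + (-56/3 - 1*(-5)))*58 = ((-66 - 1) + (-56/3 + 5))*58 = (-67 - 41/3)*58 = -242/3*58 = -14036/3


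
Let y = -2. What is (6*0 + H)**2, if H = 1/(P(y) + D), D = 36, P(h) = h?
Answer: 1/1156 ≈ 0.00086505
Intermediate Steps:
H = 1/34 (H = 1/(-2 + 36) = 1/34 ≈ 0.029412)
(6*0 + H)**2 = (6*0 + 1/34)**2 = (0 + 1/34)**2 = (1/34)**2 = 1/1156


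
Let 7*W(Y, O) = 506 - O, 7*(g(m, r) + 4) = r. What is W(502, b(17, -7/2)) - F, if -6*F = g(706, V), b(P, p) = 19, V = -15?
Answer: 2879/42 ≈ 68.548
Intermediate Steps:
g(m, r) = -4 + r/7
W(Y, O) = 506/7 - O/7 (W(Y, O) = (506 - O)/7 = 506/7 - O/7)
F = 43/42 (F = -(-4 + (1/7)*(-15))/6 = -(-4 - 15/7)/6 = -1/6*(-43/7) = 43/42 ≈ 1.0238)
W(502, b(17, -7/2)) - F = (506/7 - 1/7*19) - 1*43/42 = (506/7 - 19/7) - 43/42 = 487/7 - 43/42 = 2879/42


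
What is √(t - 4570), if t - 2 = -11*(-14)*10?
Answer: 2*I*√757 ≈ 55.027*I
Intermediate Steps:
t = 1542 (t = 2 - 11*(-14)*10 = 2 + 154*10 = 2 + 1540 = 1542)
√(t - 4570) = √(1542 - 4570) = √(-3028) = 2*I*√757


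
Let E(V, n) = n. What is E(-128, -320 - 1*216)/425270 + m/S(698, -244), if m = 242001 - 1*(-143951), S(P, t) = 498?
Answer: 41033385028/52946115 ≈ 775.00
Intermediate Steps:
m = 385952 (m = 242001 + 143951 = 385952)
E(-128, -320 - 1*216)/425270 + m/S(698, -244) = (-320 - 1*216)/425270 + 385952/498 = (-320 - 216)*(1/425270) + 385952*(1/498) = -536*1/425270 + 192976/249 = -268/212635 + 192976/249 = 41033385028/52946115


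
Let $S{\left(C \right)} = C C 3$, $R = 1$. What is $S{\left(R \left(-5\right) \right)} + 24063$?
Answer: $24138$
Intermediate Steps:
$S{\left(C \right)} = 3 C^{2}$ ($S{\left(C \right)} = C^{2} \cdot 3 = 3 C^{2}$)
$S{\left(R \left(-5\right) \right)} + 24063 = 3 \left(1 \left(-5\right)\right)^{2} + 24063 = 3 \left(-5\right)^{2} + 24063 = 3 \cdot 25 + 24063 = 75 + 24063 = 24138$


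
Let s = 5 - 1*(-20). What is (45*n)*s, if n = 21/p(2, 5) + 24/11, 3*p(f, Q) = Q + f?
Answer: 138375/11 ≈ 12580.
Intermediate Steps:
p(f, Q) = Q/3 + f/3 (p(f, Q) = (Q + f)/3 = Q/3 + f/3)
s = 25 (s = 5 + 20 = 25)
n = 123/11 (n = 21/((⅓)*5 + (⅓)*2) + 24/11 = 21/(5/3 + ⅔) + 24*(1/11) = 21/(7/3) + 24/11 = 21*(3/7) + 24/11 = 9 + 24/11 = 123/11 ≈ 11.182)
(45*n)*s = (45*(123/11))*25 = (5535/11)*25 = 138375/11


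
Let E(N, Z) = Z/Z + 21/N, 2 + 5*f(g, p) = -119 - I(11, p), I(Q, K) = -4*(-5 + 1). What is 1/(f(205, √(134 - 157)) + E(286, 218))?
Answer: -1430/37647 ≈ -0.037984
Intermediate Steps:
I(Q, K) = 16 (I(Q, K) = -4*(-4) = 16)
f(g, p) = -137/5 (f(g, p) = -⅖ + (-119 - 1*16)/5 = -⅖ + (-119 - 16)/5 = -⅖ + (⅕)*(-135) = -⅖ - 27 = -137/5)
E(N, Z) = 1 + 21/N
1/(f(205, √(134 - 157)) + E(286, 218)) = 1/(-137/5 + (21 + 286)/286) = 1/(-137/5 + (1/286)*307) = 1/(-137/5 + 307/286) = 1/(-37647/1430) = -1430/37647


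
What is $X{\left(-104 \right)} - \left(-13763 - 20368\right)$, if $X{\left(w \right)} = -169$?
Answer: $33962$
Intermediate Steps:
$X{\left(-104 \right)} - \left(-13763 - 20368\right) = -169 - \left(-13763 - 20368\right) = -169 - -34131 = -169 + 34131 = 33962$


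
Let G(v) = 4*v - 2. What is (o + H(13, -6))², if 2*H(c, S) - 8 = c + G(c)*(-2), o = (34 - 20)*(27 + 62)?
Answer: 5822569/4 ≈ 1.4556e+6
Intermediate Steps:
G(v) = -2 + 4*v
o = 1246 (o = 14*89 = 1246)
H(c, S) = 6 - 7*c/2 (H(c, S) = 4 + (c + (-2 + 4*c)*(-2))/2 = 4 + (c + (4 - 8*c))/2 = 4 + (4 - 7*c)/2 = 4 + (2 - 7*c/2) = 6 - 7*c/2)
(o + H(13, -6))² = (1246 + (6 - 7/2*13))² = (1246 + (6 - 91/2))² = (1246 - 79/2)² = (2413/2)² = 5822569/4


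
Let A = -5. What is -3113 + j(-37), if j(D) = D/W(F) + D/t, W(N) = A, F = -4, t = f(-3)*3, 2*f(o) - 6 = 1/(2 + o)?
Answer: -46658/15 ≈ -3110.5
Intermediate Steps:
f(o) = 3 + 1/(2*(2 + o))
t = 15/2 (t = ((13 + 6*(-3))/(2*(2 - 3)))*3 = ((½)*(13 - 18)/(-1))*3 = ((½)*(-1)*(-5))*3 = (5/2)*3 = 15/2 ≈ 7.5000)
W(N) = -5
j(D) = -D/15 (j(D) = D/(-5) + D/(15/2) = D*(-⅕) + D*(2/15) = -D/5 + 2*D/15 = -D/15)
-3113 + j(-37) = -3113 - 1/15*(-37) = -3113 + 37/15 = -46658/15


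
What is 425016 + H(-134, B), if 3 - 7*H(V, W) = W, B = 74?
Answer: 2975041/7 ≈ 4.2501e+5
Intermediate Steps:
H(V, W) = 3/7 - W/7
425016 + H(-134, B) = 425016 + (3/7 - 1/7*74) = 425016 + (3/7 - 74/7) = 425016 - 71/7 = 2975041/7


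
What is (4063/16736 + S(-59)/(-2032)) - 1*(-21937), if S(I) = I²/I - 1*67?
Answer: 46627127061/2125472 ≈ 21937.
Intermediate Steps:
S(I) = -67 + I (S(I) = I - 67 = -67 + I)
(4063/16736 + S(-59)/(-2032)) - 1*(-21937) = (4063/16736 + (-67 - 59)/(-2032)) - 1*(-21937) = (4063*(1/16736) - 126*(-1/2032)) + 21937 = (4063/16736 + 63/1016) + 21937 = 647797/2125472 + 21937 = 46627127061/2125472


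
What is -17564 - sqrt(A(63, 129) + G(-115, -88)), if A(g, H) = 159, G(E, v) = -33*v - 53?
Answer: -17564 - sqrt(3010) ≈ -17619.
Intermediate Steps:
G(E, v) = -53 - 33*v
-17564 - sqrt(A(63, 129) + G(-115, -88)) = -17564 - sqrt(159 + (-53 - 33*(-88))) = -17564 - sqrt(159 + (-53 + 2904)) = -17564 - sqrt(159 + 2851) = -17564 - sqrt(3010)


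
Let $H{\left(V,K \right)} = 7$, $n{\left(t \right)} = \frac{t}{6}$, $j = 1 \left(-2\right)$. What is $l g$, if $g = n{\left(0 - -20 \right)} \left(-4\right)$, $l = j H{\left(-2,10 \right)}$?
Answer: $\frac{560}{3} \approx 186.67$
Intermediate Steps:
$j = -2$
$n{\left(t \right)} = \frac{t}{6}$ ($n{\left(t \right)} = t \frac{1}{6} = \frac{t}{6}$)
$l = -14$ ($l = \left(-2\right) 7 = -14$)
$g = - \frac{40}{3}$ ($g = \frac{0 - -20}{6} \left(-4\right) = \frac{0 + 20}{6} \left(-4\right) = \frac{1}{6} \cdot 20 \left(-4\right) = \frac{10}{3} \left(-4\right) = - \frac{40}{3} \approx -13.333$)
$l g = \left(-14\right) \left(- \frac{40}{3}\right) = \frac{560}{3}$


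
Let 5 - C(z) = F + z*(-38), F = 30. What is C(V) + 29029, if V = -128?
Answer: 24140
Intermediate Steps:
C(z) = -25 + 38*z (C(z) = 5 - (30 + z*(-38)) = 5 - (30 - 38*z) = 5 + (-30 + 38*z) = -25 + 38*z)
C(V) + 29029 = (-25 + 38*(-128)) + 29029 = (-25 - 4864) + 29029 = -4889 + 29029 = 24140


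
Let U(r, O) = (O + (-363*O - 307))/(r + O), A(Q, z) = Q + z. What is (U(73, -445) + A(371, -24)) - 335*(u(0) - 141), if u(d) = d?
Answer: 17539721/372 ≈ 47150.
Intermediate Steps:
U(r, O) = (-307 - 362*O)/(O + r) (U(r, O) = (O + (-307 - 363*O))/(O + r) = (-307 - 362*O)/(O + r))
(U(73, -445) + A(371, -24)) - 335*(u(0) - 141) = ((-307 - 362*(-445))/(-445 + 73) + (371 - 24)) - 335*(0 - 141) = ((-307 + 161090)/(-372) + 347) - 335*(-141) = (-1/372*160783 + 347) - 1*(-47235) = (-160783/372 + 347) + 47235 = -31699/372 + 47235 = 17539721/372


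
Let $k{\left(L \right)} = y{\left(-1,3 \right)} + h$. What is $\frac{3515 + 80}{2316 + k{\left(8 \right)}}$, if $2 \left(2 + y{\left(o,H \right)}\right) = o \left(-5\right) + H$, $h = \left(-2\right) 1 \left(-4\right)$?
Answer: $\frac{3595}{2326} \approx 1.5456$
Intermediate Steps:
$h = 8$ ($h = \left(-2\right) \left(-4\right) = 8$)
$y{\left(o,H \right)} = -2 + \frac{H}{2} - \frac{5 o}{2}$ ($y{\left(o,H \right)} = -2 + \frac{o \left(-5\right) + H}{2} = -2 + \frac{- 5 o + H}{2} = -2 + \frac{H - 5 o}{2} = -2 + \left(\frac{H}{2} - \frac{5 o}{2}\right) = -2 + \frac{H}{2} - \frac{5 o}{2}$)
$k{\left(L \right)} = 10$ ($k{\left(L \right)} = \left(-2 + \frac{1}{2} \cdot 3 - - \frac{5}{2}\right) + 8 = \left(-2 + \frac{3}{2} + \frac{5}{2}\right) + 8 = 2 + 8 = 10$)
$\frac{3515 + 80}{2316 + k{\left(8 \right)}} = \frac{3515 + 80}{2316 + 10} = \frac{3595}{2326}$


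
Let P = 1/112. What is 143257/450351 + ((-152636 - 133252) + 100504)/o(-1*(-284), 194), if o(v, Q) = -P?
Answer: 9350641559065/450351 ≈ 2.0763e+7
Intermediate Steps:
P = 1/112 ≈ 0.0089286
o(v, Q) = -1/112 (o(v, Q) = -1*1/112 = -1/112)
143257/450351 + ((-152636 - 133252) + 100504)/o(-1*(-284), 194) = 143257/450351 + ((-152636 - 133252) + 100504)/(-1/112) = 143257*(1/450351) + (-285888 + 100504)*(-112) = 143257/450351 - 185384*(-112) = 143257/450351 + 20763008 = 9350641559065/450351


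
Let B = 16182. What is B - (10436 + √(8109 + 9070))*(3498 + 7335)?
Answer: -113037006 - 10833*√17179 ≈ -1.1446e+8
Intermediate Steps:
B - (10436 + √(8109 + 9070))*(3498 + 7335) = 16182 - (10436 + √(8109 + 9070))*(3498 + 7335) = 16182 - (10436 + √17179)*10833 = 16182 - (113053188 + 10833*√17179) = 16182 + (-113053188 - 10833*√17179) = -113037006 - 10833*√17179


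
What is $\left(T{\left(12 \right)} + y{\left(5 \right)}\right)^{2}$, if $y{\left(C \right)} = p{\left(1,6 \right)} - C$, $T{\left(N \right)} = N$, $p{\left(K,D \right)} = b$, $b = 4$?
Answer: $121$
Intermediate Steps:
$p{\left(K,D \right)} = 4$
$y{\left(C \right)} = 4 - C$
$\left(T{\left(12 \right)} + y{\left(5 \right)}\right)^{2} = \left(12 + \left(4 - 5\right)\right)^{2} = \left(12 - 1\right)^{2} = 11^{2} = 121$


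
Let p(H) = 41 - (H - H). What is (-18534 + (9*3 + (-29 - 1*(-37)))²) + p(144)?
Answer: -17268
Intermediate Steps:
p(H) = 41 (p(H) = 41 - 1*0 = 41 + 0 = 41)
(-18534 + (9*3 + (-29 - 1*(-37)))²) + p(144) = (-18534 + (9*3 + (-29 - 1*(-37)))²) + 41 = (-18534 + (27 + (-29 + 37))²) + 41 = (-18534 + (27 + 8)²) + 41 = (-18534 + 35²) + 41 = (-18534 + 1225) + 41 = -17309 + 41 = -17268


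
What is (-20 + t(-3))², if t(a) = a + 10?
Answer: 169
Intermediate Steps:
t(a) = 10 + a
(-20 + t(-3))² = (-20 + (10 - 3))² = (-20 + 7)² = (-13)² = 169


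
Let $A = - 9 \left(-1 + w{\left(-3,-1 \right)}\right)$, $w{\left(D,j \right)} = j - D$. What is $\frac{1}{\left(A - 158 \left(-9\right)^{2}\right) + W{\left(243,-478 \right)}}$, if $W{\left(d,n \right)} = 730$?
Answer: $- \frac{1}{12077} \approx -8.2802 \cdot 10^{-5}$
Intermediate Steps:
$A = -9$ ($A = - 9 \left(-1 - -2\right) = - 9 \left(-1 + \left(-1 + 3\right)\right) = - 9 \left(-1 + 2\right) = \left(-9\right) 1 = -9$)
$\frac{1}{\left(A - 158 \left(-9\right)^{2}\right) + W{\left(243,-478 \right)}} = \frac{1}{\left(-9 - 158 \left(-9\right)^{2}\right) + 730} = \frac{1}{\left(-9 - 12798\right) + 730} = \frac{1}{-12807 + 730} = \frac{1}{-12077} = - \frac{1}{12077}$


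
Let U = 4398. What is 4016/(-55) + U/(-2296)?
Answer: -4731313/63140 ≈ -74.934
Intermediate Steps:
4016/(-55) + U/(-2296) = 4016/(-55) + 4398/(-2296) = 4016*(-1/55) + 4398*(-1/2296) = -4016/55 - 2199/1148 = -4731313/63140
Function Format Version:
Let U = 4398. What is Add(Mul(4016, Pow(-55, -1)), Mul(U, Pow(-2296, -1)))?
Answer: Rational(-4731313, 63140) ≈ -74.934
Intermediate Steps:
Add(Mul(4016, Pow(-55, -1)), Mul(U, Pow(-2296, -1))) = Add(Mul(4016, Pow(-55, -1)), Mul(4398, Pow(-2296, -1))) = Add(Mul(4016, Rational(-1, 55)), Mul(4398, Rational(-1, 2296))) = Add(Rational(-4016, 55), Rational(-2199, 1148)) = Rational(-4731313, 63140)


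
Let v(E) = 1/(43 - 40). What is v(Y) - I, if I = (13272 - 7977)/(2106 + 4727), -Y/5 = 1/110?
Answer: -9052/20499 ≈ -0.44158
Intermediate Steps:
Y = -1/22 (Y = -5/110 = -5*1/110 = -1/22 ≈ -0.045455)
v(E) = ⅓ (v(E) = 1/3 = ⅓)
I = 5295/6833 ≈ 0.77492
v(Y) - I = ⅓ - 1*5295/6833 = ⅓ - 5295/6833 = -9052/20499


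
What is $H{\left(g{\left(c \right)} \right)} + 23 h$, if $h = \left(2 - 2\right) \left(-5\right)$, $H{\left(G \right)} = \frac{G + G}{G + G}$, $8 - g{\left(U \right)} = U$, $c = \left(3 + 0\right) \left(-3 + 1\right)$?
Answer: $1$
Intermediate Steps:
$c = -6$ ($c = 3 \left(-2\right) = -6$)
$g{\left(U \right)} = 8 - U$
$H{\left(G \right)} = 1$ ($H{\left(G \right)} = \frac{2 G}{2 G} = 2 G \frac{1}{2 G} = 1$)
$h = 0$ ($h = 0 \left(-5\right) = 0$)
$H{\left(g{\left(c \right)} \right)} + 23 h = 1 + 23 \cdot 0 = 1 + 0 = 1$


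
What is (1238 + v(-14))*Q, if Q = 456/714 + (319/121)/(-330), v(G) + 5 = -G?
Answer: 339718963/431970 ≈ 786.44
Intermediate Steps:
v(G) = -5 - G
Q = 272429/431970 (Q = 456*(1/714) + (319*(1/121))*(-1/330) = 76/119 + (29/11)*(-1/330) = 76/119 - 29/3630 = 272429/431970 ≈ 0.63067)
(1238 + v(-14))*Q = (1238 + (-5 - 1*(-14)))*(272429/431970) = (1238 + (-5 + 14))*(272429/431970) = (1238 + 9)*(272429/431970) = 1247*(272429/431970) = 339718963/431970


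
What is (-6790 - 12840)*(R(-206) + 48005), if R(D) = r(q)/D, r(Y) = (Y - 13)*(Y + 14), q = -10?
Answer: -97061732430/103 ≈ -9.4235e+8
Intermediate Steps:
r(Y) = (-13 + Y)*(14 + Y)
R(D) = -92/D (R(D) = (-182 - 10 + (-10)²)/D = (-182 - 10 + 100)/D = -92/D)
(-6790 - 12840)*(R(-206) + 48005) = (-6790 - 12840)*(-92/(-206) + 48005) = -19630*(-92*(-1/206) + 48005) = -19630*(46/103 + 48005) = -19630*4944561/103 = -97061732430/103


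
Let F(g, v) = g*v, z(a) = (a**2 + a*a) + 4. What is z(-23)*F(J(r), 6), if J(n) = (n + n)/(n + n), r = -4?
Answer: 6372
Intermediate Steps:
J(n) = 1 (J(n) = (2*n)/((2*n)) = (2*n)*(1/(2*n)) = 1)
z(a) = 4 + 2*a**2 (z(a) = (a**2 + a**2) + 4 = 2*a**2 + 4 = 4 + 2*a**2)
z(-23)*F(J(r), 6) = (4 + 2*(-23)**2)*(1*6) = (4 + 2*529)*6 = (4 + 1058)*6 = 1062*6 = 6372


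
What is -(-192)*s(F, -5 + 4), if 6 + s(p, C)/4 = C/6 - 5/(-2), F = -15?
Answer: -2816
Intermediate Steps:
s(p, C) = -14 + 2*C/3 (s(p, C) = -24 + 4*(C/6 - 5/(-2)) = -24 + 4*(C*(1/6) - 5*(-1/2)) = -24 + 4*(C/6 + 5/2) = -24 + 4*(5/2 + C/6) = -24 + (10 + 2*C/3) = -14 + 2*C/3)
-(-192)*s(F, -5 + 4) = -(-192)*(-14 + 2*(-5 + 4)/3) = -(-192)*(-14 + (2/3)*(-1)) = -(-192)*(-14 - 2/3) = -(-192)*(-44)/3 = -192*44/3 = -2816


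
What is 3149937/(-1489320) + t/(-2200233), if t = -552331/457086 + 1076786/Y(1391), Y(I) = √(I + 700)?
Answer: -8380627716515687/3962441062089720 - 1076786*√2091/4600687203 ≈ -2.1257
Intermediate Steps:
Y(I) = √(700 + I)
t = -552331/457086 + 1076786*√2091/2091 (t = -552331/457086 + 1076786/(√(700 + 1391)) = -552331*1/457086 + 1076786/(√2091) = -552331/457086 + 1076786*(√2091/2091) = -552331/457086 + 1076786*√2091/2091 ≈ 23547.)
3149937/(-1489320) + t/(-2200233) = 3149937/(-1489320) + (-552331/457086 + 1076786*√2091/2091)/(-2200233) = 3149937*(-1/1489320) + (-552331/457086 + 1076786*√2091/2091)*(-1/2200233) = -49999/23640 + (552331/1005695701038 - 1076786*√2091/4600687203) = -8380627716515687/3962441062089720 - 1076786*√2091/4600687203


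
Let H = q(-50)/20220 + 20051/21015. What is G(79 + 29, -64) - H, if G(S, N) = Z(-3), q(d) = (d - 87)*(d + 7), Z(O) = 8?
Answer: 191343721/28328220 ≈ 6.7545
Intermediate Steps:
q(d) = (-87 + d)*(7 + d)
G(S, N) = 8
H = 35282039/28328220 (H = (-609 + (-50)² - 80*(-50))/20220 + 20051/21015 = (-609 + 2500 + 4000)*(1/20220) + 20051*(1/21015) = 5891*(1/20220) + 20051/21015 = 5891/20220 + 20051/21015 = 35282039/28328220 ≈ 1.2455)
G(79 + 29, -64) - H = 8 - 1*35282039/28328220 = 8 - 35282039/28328220 = 191343721/28328220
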